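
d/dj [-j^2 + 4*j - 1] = 4 - 2*j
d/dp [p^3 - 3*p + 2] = 3*p^2 - 3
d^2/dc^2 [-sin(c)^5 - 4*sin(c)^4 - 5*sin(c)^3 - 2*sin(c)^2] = 25*sin(c)^5 + 64*sin(c)^4 + 25*sin(c)^3 - 40*sin(c)^2 - 30*sin(c) - 4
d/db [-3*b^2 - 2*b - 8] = -6*b - 2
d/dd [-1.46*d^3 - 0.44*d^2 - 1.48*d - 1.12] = -4.38*d^2 - 0.88*d - 1.48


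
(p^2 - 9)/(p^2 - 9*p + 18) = (p + 3)/(p - 6)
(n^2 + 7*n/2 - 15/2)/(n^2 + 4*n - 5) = (n - 3/2)/(n - 1)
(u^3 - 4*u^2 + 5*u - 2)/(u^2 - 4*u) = (u^3 - 4*u^2 + 5*u - 2)/(u*(u - 4))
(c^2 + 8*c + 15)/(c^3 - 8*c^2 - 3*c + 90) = (c + 5)/(c^2 - 11*c + 30)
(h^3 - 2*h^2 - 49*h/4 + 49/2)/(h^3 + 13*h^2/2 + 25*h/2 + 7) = (h^2 - 11*h/2 + 7)/(h^2 + 3*h + 2)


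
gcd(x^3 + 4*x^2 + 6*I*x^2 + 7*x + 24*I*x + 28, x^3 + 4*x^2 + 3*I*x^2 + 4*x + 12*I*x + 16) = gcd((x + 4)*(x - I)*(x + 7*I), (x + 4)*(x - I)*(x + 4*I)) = x^2 + x*(4 - I) - 4*I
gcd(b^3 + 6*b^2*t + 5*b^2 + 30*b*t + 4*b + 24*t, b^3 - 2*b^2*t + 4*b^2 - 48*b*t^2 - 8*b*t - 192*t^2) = b^2 + 6*b*t + 4*b + 24*t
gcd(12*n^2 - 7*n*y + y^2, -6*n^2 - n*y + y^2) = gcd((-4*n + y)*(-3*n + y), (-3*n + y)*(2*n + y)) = -3*n + y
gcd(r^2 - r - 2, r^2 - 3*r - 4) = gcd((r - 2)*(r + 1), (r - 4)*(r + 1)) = r + 1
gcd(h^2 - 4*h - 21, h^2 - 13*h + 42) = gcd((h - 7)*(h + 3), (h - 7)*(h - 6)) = h - 7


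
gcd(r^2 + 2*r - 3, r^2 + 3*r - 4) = r - 1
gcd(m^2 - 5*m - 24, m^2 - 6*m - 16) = m - 8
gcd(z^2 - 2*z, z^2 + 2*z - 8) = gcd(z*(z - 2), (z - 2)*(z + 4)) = z - 2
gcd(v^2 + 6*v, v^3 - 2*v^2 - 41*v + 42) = v + 6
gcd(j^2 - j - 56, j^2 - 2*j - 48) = j - 8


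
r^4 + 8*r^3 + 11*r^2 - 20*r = r*(r - 1)*(r + 4)*(r + 5)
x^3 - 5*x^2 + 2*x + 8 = (x - 4)*(x - 2)*(x + 1)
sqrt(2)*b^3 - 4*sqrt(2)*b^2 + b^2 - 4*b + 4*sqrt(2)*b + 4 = (b - 2)^2*(sqrt(2)*b + 1)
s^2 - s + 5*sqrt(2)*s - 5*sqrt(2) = (s - 1)*(s + 5*sqrt(2))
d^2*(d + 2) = d^3 + 2*d^2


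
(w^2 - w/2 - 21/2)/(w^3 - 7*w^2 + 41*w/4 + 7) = 2*(w + 3)/(2*w^2 - 7*w - 4)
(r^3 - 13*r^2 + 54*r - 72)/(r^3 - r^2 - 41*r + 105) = (r^2 - 10*r + 24)/(r^2 + 2*r - 35)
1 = 1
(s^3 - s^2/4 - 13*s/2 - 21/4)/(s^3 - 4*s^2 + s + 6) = (s + 7/4)/(s - 2)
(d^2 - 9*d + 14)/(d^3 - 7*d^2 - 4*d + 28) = 1/(d + 2)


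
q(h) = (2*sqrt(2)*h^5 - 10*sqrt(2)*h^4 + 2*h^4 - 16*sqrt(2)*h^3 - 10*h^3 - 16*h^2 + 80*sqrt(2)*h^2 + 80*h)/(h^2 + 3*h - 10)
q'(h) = (-2*h - 3)*(2*sqrt(2)*h^5 - 10*sqrt(2)*h^4 + 2*h^4 - 16*sqrt(2)*h^3 - 10*h^3 - 16*h^2 + 80*sqrt(2)*h^2 + 80*h)/(h^2 + 3*h - 10)^2 + (10*sqrt(2)*h^4 - 40*sqrt(2)*h^3 + 8*h^3 - 48*sqrt(2)*h^2 - 30*h^2 - 32*h + 160*sqrt(2)*h + 80)/(h^2 + 3*h - 10)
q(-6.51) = -3290.38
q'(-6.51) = 38.71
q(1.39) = -46.33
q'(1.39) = -90.07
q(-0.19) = 1.09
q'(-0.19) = -3.52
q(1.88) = -232.16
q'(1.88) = -1844.24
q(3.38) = -18.74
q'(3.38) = -19.74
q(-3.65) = 183.38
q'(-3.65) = -488.66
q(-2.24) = -17.92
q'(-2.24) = -2.49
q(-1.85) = -15.46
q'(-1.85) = 12.54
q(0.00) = 0.00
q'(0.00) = -8.00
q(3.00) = -7.86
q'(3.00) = -39.15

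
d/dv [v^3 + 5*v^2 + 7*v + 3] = 3*v^2 + 10*v + 7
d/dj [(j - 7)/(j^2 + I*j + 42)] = (j^2 + I*j - (j - 7)*(2*j + I) + 42)/(j^2 + I*j + 42)^2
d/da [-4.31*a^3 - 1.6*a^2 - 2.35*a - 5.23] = -12.93*a^2 - 3.2*a - 2.35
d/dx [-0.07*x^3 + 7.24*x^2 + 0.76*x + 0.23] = -0.21*x^2 + 14.48*x + 0.76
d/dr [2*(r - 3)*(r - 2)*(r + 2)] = 6*r^2 - 12*r - 8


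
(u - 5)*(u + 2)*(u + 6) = u^3 + 3*u^2 - 28*u - 60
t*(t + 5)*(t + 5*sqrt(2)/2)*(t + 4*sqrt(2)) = t^4 + 5*t^3 + 13*sqrt(2)*t^3/2 + 20*t^2 + 65*sqrt(2)*t^2/2 + 100*t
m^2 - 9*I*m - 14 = (m - 7*I)*(m - 2*I)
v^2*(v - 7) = v^3 - 7*v^2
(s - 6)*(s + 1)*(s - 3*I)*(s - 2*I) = s^4 - 5*s^3 - 5*I*s^3 - 12*s^2 + 25*I*s^2 + 30*s + 30*I*s + 36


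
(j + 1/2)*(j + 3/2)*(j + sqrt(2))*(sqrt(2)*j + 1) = sqrt(2)*j^4 + 2*sqrt(2)*j^3 + 3*j^3 + 7*sqrt(2)*j^2/4 + 6*j^2 + 9*j/4 + 2*sqrt(2)*j + 3*sqrt(2)/4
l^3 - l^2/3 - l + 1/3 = (l - 1)*(l - 1/3)*(l + 1)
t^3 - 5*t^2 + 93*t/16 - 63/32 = (t - 7/2)*(t - 3/4)^2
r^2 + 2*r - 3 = (r - 1)*(r + 3)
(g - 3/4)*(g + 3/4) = g^2 - 9/16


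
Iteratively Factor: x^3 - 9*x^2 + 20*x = (x)*(x^2 - 9*x + 20) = x*(x - 5)*(x - 4)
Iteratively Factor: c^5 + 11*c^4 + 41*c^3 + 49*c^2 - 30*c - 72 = (c + 4)*(c^4 + 7*c^3 + 13*c^2 - 3*c - 18) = (c + 2)*(c + 4)*(c^3 + 5*c^2 + 3*c - 9) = (c - 1)*(c + 2)*(c + 4)*(c^2 + 6*c + 9) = (c - 1)*(c + 2)*(c + 3)*(c + 4)*(c + 3)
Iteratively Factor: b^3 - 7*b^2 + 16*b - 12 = (b - 2)*(b^2 - 5*b + 6) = (b - 3)*(b - 2)*(b - 2)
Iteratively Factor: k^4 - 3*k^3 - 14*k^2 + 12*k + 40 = (k + 2)*(k^3 - 5*k^2 - 4*k + 20) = (k - 5)*(k + 2)*(k^2 - 4) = (k - 5)*(k - 2)*(k + 2)*(k + 2)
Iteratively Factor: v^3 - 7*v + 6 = (v - 1)*(v^2 + v - 6) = (v - 1)*(v + 3)*(v - 2)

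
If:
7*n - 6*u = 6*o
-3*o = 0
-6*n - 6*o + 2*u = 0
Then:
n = 0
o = 0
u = 0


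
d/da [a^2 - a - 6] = 2*a - 1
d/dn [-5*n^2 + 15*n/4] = 15/4 - 10*n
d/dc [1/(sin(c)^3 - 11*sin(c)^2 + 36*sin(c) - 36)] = (-3*sin(c)^2 + 22*sin(c) - 36)*cos(c)/(sin(c)^3 - 11*sin(c)^2 + 36*sin(c) - 36)^2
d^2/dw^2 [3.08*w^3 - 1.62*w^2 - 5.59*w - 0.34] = 18.48*w - 3.24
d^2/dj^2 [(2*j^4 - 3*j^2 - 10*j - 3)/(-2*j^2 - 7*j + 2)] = 2*(-8*j^6 - 84*j^5 - 270*j^4 + 222*j^3 + 24*j^2 + 246*j + 311)/(8*j^6 + 84*j^5 + 270*j^4 + 175*j^3 - 270*j^2 + 84*j - 8)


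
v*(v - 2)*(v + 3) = v^3 + v^2 - 6*v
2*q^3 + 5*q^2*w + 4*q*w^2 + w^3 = (q + w)^2*(2*q + w)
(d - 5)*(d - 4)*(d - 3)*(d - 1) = d^4 - 13*d^3 + 59*d^2 - 107*d + 60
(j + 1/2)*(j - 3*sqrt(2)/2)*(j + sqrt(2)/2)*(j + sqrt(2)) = j^4 + j^3/2 - 7*j^2/2 - 3*sqrt(2)*j/2 - 7*j/4 - 3*sqrt(2)/4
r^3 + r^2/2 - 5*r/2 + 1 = (r - 1)*(r - 1/2)*(r + 2)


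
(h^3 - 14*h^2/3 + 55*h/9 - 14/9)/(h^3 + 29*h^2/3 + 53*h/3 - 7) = (3*h^2 - 13*h + 14)/(3*(h^2 + 10*h + 21))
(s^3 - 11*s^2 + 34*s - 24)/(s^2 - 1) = (s^2 - 10*s + 24)/(s + 1)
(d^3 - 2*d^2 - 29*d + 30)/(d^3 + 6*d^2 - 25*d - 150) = (d^2 - 7*d + 6)/(d^2 + d - 30)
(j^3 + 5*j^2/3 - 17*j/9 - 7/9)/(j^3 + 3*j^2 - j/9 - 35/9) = (3*j + 1)/(3*j + 5)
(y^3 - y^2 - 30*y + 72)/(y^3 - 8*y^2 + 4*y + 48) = (y^2 + 3*y - 18)/(y^2 - 4*y - 12)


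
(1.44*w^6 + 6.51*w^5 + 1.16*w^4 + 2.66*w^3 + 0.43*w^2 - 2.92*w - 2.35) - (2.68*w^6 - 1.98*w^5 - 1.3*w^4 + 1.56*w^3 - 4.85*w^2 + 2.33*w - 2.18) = -1.24*w^6 + 8.49*w^5 + 2.46*w^4 + 1.1*w^3 + 5.28*w^2 - 5.25*w - 0.17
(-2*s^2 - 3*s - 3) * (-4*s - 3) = 8*s^3 + 18*s^2 + 21*s + 9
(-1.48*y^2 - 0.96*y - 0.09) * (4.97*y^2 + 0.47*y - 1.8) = -7.3556*y^4 - 5.4668*y^3 + 1.7655*y^2 + 1.6857*y + 0.162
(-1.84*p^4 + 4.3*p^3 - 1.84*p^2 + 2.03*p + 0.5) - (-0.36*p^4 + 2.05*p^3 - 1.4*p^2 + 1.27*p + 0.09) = -1.48*p^4 + 2.25*p^3 - 0.44*p^2 + 0.76*p + 0.41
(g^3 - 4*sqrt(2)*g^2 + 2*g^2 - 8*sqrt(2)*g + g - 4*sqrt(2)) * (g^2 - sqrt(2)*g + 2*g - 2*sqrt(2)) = g^5 - 5*sqrt(2)*g^4 + 4*g^4 - 20*sqrt(2)*g^3 + 13*g^3 - 25*sqrt(2)*g^2 + 34*g^2 - 10*sqrt(2)*g + 40*g + 16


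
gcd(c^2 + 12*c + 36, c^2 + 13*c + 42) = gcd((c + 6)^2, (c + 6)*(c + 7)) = c + 6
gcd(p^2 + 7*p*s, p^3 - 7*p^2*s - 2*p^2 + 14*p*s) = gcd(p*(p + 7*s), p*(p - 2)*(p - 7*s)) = p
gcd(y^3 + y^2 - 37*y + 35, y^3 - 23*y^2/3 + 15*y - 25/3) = y^2 - 6*y + 5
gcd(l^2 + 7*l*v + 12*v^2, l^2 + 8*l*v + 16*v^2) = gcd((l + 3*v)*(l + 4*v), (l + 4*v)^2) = l + 4*v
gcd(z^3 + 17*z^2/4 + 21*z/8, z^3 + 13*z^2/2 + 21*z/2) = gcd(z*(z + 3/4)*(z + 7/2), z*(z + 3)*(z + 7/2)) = z^2 + 7*z/2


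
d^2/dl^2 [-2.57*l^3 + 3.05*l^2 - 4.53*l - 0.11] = 6.1 - 15.42*l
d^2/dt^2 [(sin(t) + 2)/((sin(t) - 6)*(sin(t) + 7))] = (-sin(t)^5 - 7*sin(t)^4 - 256*sin(t)^3 - 368*sin(t)^2 - 1584*sin(t) + 256)/((sin(t) - 6)^3*(sin(t) + 7)^3)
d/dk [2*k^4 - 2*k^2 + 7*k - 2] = 8*k^3 - 4*k + 7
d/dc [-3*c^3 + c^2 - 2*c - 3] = -9*c^2 + 2*c - 2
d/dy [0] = 0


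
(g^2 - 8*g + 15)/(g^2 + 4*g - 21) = (g - 5)/(g + 7)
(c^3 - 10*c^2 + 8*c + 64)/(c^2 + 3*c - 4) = (c^3 - 10*c^2 + 8*c + 64)/(c^2 + 3*c - 4)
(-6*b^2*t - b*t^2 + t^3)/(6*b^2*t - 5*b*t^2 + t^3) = (2*b + t)/(-2*b + t)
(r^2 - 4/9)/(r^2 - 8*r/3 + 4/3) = (r + 2/3)/(r - 2)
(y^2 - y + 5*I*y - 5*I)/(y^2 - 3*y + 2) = (y + 5*I)/(y - 2)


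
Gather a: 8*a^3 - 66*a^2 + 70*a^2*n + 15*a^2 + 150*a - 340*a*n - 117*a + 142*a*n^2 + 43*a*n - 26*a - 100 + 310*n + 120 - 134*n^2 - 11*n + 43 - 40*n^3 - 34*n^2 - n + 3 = 8*a^3 + a^2*(70*n - 51) + a*(142*n^2 - 297*n + 7) - 40*n^3 - 168*n^2 + 298*n + 66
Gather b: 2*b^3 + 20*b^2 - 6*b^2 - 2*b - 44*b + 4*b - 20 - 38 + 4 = 2*b^3 + 14*b^2 - 42*b - 54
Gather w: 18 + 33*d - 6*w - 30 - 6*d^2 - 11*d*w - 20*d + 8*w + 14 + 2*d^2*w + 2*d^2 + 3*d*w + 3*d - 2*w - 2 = -4*d^2 + 16*d + w*(2*d^2 - 8*d)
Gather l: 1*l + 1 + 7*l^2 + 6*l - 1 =7*l^2 + 7*l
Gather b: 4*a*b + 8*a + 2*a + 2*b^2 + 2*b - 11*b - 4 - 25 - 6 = 10*a + 2*b^2 + b*(4*a - 9) - 35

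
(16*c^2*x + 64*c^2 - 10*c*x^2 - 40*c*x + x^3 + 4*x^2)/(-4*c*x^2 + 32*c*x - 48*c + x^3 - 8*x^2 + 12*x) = (-16*c^2*x - 64*c^2 + 10*c*x^2 + 40*c*x - x^3 - 4*x^2)/(4*c*x^2 - 32*c*x + 48*c - x^3 + 8*x^2 - 12*x)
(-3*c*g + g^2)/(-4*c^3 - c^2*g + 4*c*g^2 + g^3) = g*(3*c - g)/(4*c^3 + c^2*g - 4*c*g^2 - g^3)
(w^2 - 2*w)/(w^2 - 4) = w/(w + 2)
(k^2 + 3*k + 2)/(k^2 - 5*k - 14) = (k + 1)/(k - 7)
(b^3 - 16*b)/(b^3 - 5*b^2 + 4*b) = (b + 4)/(b - 1)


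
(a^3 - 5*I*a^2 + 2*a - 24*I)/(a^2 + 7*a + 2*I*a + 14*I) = (a^2 - 7*I*a - 12)/(a + 7)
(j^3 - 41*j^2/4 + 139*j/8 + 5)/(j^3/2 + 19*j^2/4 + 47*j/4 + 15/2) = (8*j^3 - 82*j^2 + 139*j + 40)/(2*(2*j^3 + 19*j^2 + 47*j + 30))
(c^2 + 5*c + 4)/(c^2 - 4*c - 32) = (c + 1)/(c - 8)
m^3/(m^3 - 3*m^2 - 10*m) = m^2/(m^2 - 3*m - 10)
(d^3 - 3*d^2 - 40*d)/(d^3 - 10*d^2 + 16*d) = (d + 5)/(d - 2)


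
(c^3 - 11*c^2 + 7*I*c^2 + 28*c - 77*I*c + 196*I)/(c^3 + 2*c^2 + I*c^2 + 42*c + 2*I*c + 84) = (c^2 - 11*c + 28)/(c^2 + c*(2 - 6*I) - 12*I)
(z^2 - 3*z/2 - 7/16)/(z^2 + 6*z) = (16*z^2 - 24*z - 7)/(16*z*(z + 6))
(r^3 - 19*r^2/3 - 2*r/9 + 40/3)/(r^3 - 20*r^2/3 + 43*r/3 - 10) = (r^2 - 14*r/3 - 8)/(r^2 - 5*r + 6)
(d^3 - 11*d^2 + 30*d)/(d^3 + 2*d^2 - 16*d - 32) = d*(d^2 - 11*d + 30)/(d^3 + 2*d^2 - 16*d - 32)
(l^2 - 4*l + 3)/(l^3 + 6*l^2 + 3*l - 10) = (l - 3)/(l^2 + 7*l + 10)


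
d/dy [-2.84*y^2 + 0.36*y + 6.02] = 0.36 - 5.68*y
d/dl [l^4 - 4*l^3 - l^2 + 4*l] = 4*l^3 - 12*l^2 - 2*l + 4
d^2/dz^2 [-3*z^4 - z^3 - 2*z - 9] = 6*z*(-6*z - 1)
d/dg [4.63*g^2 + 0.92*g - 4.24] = 9.26*g + 0.92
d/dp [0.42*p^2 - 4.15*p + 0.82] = 0.84*p - 4.15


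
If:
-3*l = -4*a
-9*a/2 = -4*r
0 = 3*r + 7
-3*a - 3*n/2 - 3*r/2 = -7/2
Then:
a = -56/27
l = -224/81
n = 238/27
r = -7/3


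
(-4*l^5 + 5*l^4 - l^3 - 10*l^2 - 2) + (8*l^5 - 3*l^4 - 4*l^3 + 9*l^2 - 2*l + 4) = 4*l^5 + 2*l^4 - 5*l^3 - l^2 - 2*l + 2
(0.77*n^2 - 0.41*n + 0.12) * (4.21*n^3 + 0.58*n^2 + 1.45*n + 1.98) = 3.2417*n^5 - 1.2795*n^4 + 1.3839*n^3 + 0.9997*n^2 - 0.6378*n + 0.2376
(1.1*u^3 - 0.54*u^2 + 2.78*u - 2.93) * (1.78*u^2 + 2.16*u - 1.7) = 1.958*u^5 + 1.4148*u^4 + 1.912*u^3 + 1.7074*u^2 - 11.0548*u + 4.981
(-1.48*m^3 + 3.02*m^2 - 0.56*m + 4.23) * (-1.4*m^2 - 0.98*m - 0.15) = 2.072*m^5 - 2.7776*m^4 - 1.9536*m^3 - 5.8262*m^2 - 4.0614*m - 0.6345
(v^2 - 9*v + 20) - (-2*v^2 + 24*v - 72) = 3*v^2 - 33*v + 92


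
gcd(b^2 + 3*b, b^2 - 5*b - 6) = 1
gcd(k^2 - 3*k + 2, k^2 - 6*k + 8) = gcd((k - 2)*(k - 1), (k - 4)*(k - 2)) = k - 2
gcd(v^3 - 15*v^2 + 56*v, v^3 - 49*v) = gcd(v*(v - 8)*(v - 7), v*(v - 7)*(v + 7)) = v^2 - 7*v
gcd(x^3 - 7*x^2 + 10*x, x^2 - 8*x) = x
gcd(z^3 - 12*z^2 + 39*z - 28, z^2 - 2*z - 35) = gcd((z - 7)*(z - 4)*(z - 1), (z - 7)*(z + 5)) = z - 7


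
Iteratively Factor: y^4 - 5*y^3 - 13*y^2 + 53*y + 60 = (y - 5)*(y^3 - 13*y - 12) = (y - 5)*(y + 1)*(y^2 - y - 12) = (y - 5)*(y + 1)*(y + 3)*(y - 4)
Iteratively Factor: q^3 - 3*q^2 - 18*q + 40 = (q + 4)*(q^2 - 7*q + 10) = (q - 2)*(q + 4)*(q - 5)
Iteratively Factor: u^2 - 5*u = (u - 5)*(u)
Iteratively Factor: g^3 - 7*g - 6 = (g + 2)*(g^2 - 2*g - 3) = (g + 1)*(g + 2)*(g - 3)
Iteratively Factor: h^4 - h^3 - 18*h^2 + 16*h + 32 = (h + 4)*(h^3 - 5*h^2 + 2*h + 8) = (h - 4)*(h + 4)*(h^2 - h - 2) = (h - 4)*(h + 1)*(h + 4)*(h - 2)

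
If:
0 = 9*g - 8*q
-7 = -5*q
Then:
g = 56/45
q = 7/5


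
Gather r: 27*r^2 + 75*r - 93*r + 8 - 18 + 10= 27*r^2 - 18*r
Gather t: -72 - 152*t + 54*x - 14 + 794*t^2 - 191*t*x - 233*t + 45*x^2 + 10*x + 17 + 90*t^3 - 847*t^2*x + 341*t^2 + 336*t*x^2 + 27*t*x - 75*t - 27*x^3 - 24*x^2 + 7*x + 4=90*t^3 + t^2*(1135 - 847*x) + t*(336*x^2 - 164*x - 460) - 27*x^3 + 21*x^2 + 71*x - 65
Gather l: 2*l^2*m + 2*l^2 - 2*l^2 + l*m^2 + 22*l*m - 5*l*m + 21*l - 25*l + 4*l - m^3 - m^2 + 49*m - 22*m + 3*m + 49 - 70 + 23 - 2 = 2*l^2*m + l*(m^2 + 17*m) - m^3 - m^2 + 30*m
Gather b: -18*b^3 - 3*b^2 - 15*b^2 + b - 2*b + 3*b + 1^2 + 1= -18*b^3 - 18*b^2 + 2*b + 2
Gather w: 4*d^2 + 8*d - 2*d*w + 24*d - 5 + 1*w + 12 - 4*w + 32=4*d^2 + 32*d + w*(-2*d - 3) + 39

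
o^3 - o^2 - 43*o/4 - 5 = (o - 4)*(o + 1/2)*(o + 5/2)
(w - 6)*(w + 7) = w^2 + w - 42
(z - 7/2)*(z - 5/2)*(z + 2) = z^3 - 4*z^2 - 13*z/4 + 35/2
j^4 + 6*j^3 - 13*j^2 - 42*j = j*(j - 3)*(j + 2)*(j + 7)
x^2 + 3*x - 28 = (x - 4)*(x + 7)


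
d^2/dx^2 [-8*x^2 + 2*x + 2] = -16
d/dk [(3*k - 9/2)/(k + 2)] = 21/(2*(k + 2)^2)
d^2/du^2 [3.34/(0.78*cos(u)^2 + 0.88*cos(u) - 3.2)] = (-8.128224*(1 - cos(u)^2)^2 - 6.877728*cos(u)^3 - 39.997168*cos(u)^2 + 4.350016*cos(u) + 29.974496)/(0.78*cos(u)^2 + 0.88*cos(u) - 3.2)^3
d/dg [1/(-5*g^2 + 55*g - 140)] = (2*g - 11)/(5*(g^2 - 11*g + 28)^2)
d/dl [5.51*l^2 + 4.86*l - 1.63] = 11.02*l + 4.86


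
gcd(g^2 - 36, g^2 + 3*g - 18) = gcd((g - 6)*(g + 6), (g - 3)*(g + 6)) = g + 6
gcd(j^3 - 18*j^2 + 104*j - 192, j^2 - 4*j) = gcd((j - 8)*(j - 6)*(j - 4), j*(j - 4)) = j - 4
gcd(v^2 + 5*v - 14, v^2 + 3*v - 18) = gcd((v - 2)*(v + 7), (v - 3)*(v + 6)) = 1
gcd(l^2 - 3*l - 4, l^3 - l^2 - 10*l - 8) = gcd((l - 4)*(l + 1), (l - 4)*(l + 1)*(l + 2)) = l^2 - 3*l - 4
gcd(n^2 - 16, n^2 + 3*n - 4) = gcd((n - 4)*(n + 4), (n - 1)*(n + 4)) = n + 4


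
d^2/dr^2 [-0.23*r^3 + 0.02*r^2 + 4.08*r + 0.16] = 0.04 - 1.38*r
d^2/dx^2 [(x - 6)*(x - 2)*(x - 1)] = 6*x - 18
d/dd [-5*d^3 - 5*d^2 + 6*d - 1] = -15*d^2 - 10*d + 6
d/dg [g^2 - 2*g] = 2*g - 2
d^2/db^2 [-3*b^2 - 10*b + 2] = -6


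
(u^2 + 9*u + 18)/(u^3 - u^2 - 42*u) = (u + 3)/(u*(u - 7))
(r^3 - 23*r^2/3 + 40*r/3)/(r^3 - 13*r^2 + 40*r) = (r - 8/3)/(r - 8)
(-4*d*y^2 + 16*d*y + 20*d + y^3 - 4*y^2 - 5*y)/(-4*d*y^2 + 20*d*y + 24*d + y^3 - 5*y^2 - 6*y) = (y - 5)/(y - 6)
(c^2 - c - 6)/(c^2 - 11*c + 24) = (c + 2)/(c - 8)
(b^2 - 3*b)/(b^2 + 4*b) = (b - 3)/(b + 4)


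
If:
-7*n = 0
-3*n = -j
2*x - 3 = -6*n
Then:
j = 0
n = 0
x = 3/2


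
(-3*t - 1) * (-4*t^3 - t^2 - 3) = 12*t^4 + 7*t^3 + t^2 + 9*t + 3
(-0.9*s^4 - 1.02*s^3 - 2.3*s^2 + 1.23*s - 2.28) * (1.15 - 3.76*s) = 3.384*s^5 + 2.8002*s^4 + 7.475*s^3 - 7.2698*s^2 + 9.9873*s - 2.622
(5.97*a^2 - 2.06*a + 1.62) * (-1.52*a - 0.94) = -9.0744*a^3 - 2.4806*a^2 - 0.526*a - 1.5228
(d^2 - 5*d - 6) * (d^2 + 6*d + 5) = d^4 + d^3 - 31*d^2 - 61*d - 30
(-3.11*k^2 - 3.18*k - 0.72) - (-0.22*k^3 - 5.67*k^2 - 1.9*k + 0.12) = 0.22*k^3 + 2.56*k^2 - 1.28*k - 0.84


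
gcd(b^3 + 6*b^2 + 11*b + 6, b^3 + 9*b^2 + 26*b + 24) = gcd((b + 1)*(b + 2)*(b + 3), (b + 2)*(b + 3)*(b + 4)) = b^2 + 5*b + 6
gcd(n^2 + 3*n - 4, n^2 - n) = n - 1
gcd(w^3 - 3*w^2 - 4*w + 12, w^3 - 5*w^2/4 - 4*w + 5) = w^2 - 4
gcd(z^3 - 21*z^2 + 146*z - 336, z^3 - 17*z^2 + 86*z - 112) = z^2 - 15*z + 56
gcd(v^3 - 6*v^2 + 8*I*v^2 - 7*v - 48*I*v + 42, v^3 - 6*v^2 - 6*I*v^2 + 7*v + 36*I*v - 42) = v^2 + v*(-6 + I) - 6*I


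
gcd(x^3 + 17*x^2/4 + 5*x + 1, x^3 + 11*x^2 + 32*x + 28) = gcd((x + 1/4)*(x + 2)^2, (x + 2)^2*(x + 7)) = x^2 + 4*x + 4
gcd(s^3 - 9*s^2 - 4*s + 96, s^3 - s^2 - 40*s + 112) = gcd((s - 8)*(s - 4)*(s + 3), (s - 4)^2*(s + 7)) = s - 4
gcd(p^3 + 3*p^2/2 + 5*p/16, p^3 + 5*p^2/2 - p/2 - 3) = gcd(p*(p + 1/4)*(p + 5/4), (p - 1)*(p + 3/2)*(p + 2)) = 1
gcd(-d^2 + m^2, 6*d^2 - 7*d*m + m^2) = d - m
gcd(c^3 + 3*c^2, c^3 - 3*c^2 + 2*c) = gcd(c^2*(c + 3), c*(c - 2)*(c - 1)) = c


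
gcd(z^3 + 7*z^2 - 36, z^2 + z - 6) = z^2 + z - 6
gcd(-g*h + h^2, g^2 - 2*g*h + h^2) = g - h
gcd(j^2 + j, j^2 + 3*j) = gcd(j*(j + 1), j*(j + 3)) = j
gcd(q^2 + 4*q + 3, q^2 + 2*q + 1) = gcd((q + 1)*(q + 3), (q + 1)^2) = q + 1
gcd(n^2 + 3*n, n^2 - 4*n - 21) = n + 3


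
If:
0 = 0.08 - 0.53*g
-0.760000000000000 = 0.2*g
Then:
No Solution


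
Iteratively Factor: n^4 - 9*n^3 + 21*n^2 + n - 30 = (n - 2)*(n^3 - 7*n^2 + 7*n + 15) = (n - 3)*(n - 2)*(n^2 - 4*n - 5) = (n - 3)*(n - 2)*(n + 1)*(n - 5)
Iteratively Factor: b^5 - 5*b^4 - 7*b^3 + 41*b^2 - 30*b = (b)*(b^4 - 5*b^3 - 7*b^2 + 41*b - 30) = b*(b - 1)*(b^3 - 4*b^2 - 11*b + 30) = b*(b - 5)*(b - 1)*(b^2 + b - 6) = b*(b - 5)*(b - 1)*(b + 3)*(b - 2)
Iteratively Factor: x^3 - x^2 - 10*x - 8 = (x + 1)*(x^2 - 2*x - 8) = (x + 1)*(x + 2)*(x - 4)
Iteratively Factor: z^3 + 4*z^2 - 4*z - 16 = (z - 2)*(z^2 + 6*z + 8) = (z - 2)*(z + 4)*(z + 2)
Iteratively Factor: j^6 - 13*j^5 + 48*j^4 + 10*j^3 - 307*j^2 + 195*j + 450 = (j - 5)*(j^5 - 8*j^4 + 8*j^3 + 50*j^2 - 57*j - 90) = (j - 5)*(j - 3)*(j^4 - 5*j^3 - 7*j^2 + 29*j + 30) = (j - 5)*(j - 3)^2*(j^3 - 2*j^2 - 13*j - 10) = (j - 5)*(j - 3)^2*(j + 2)*(j^2 - 4*j - 5) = (j - 5)^2*(j - 3)^2*(j + 2)*(j + 1)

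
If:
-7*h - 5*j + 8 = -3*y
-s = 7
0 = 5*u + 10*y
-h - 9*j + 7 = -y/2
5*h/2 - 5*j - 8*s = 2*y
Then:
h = 5444/229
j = 270/229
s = -7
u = -25084/229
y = 12542/229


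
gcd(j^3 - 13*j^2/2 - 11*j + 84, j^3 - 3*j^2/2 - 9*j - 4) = j - 4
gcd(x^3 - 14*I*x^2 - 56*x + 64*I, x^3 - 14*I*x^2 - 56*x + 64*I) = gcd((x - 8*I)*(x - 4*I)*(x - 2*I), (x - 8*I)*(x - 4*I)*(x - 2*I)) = x^3 - 14*I*x^2 - 56*x + 64*I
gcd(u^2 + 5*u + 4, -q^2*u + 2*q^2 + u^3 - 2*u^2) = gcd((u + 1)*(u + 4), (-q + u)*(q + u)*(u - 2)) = 1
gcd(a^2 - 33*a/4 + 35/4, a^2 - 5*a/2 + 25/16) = a - 5/4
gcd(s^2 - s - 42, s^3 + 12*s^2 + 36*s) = s + 6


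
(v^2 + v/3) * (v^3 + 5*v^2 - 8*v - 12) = v^5 + 16*v^4/3 - 19*v^3/3 - 44*v^2/3 - 4*v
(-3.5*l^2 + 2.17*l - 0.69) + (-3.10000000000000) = -3.5*l^2 + 2.17*l - 3.79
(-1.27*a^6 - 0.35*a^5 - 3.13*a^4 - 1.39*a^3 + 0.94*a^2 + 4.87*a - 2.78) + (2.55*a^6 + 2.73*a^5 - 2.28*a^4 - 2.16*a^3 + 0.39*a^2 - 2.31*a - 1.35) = 1.28*a^6 + 2.38*a^5 - 5.41*a^4 - 3.55*a^3 + 1.33*a^2 + 2.56*a - 4.13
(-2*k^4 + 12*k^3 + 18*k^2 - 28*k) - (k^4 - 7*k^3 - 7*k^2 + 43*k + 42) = -3*k^4 + 19*k^3 + 25*k^2 - 71*k - 42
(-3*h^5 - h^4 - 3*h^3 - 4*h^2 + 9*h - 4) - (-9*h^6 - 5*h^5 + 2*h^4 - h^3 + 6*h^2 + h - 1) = 9*h^6 + 2*h^5 - 3*h^4 - 2*h^3 - 10*h^2 + 8*h - 3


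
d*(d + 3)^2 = d^3 + 6*d^2 + 9*d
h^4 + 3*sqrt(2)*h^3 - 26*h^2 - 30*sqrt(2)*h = h*(h - 3*sqrt(2))*(h + sqrt(2))*(h + 5*sqrt(2))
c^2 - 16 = (c - 4)*(c + 4)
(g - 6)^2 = g^2 - 12*g + 36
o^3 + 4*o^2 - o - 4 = (o - 1)*(o + 1)*(o + 4)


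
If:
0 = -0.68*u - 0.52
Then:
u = -0.76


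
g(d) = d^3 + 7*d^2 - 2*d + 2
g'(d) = 3*d^2 + 14*d - 2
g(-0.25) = 2.92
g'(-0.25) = -5.31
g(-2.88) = 41.93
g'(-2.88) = -17.44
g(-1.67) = 20.20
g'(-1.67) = -17.01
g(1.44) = 16.62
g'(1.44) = 24.38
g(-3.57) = 52.86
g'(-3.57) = -13.75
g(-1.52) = 17.70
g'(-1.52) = -16.35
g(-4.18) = 59.63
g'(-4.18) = -8.10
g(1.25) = 12.39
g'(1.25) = 20.19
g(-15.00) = -1768.00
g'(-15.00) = 463.00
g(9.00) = 1280.00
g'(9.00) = 367.00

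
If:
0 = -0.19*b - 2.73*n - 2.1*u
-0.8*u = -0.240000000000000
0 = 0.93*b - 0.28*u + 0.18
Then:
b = -0.10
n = -0.22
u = 0.30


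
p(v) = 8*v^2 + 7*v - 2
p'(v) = 16*v + 7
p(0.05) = -1.63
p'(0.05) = 7.80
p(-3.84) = 89.08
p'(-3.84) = -54.44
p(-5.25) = 181.75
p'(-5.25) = -77.00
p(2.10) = 47.98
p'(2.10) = 40.60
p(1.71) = 33.36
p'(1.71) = 34.36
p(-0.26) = -3.28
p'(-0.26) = 2.84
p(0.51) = 3.65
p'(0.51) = 15.16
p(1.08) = 14.89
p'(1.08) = 24.28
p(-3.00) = 49.00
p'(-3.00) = -41.00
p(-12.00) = 1066.00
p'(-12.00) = -185.00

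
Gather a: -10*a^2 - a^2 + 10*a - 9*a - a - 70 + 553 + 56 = 539 - 11*a^2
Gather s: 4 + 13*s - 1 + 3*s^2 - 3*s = 3*s^2 + 10*s + 3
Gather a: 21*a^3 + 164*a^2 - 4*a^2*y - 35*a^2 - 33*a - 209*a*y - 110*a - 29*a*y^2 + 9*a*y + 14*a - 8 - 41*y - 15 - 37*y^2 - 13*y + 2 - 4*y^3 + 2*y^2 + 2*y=21*a^3 + a^2*(129 - 4*y) + a*(-29*y^2 - 200*y - 129) - 4*y^3 - 35*y^2 - 52*y - 21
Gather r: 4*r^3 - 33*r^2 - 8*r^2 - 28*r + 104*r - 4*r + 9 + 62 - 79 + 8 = 4*r^3 - 41*r^2 + 72*r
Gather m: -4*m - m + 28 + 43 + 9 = 80 - 5*m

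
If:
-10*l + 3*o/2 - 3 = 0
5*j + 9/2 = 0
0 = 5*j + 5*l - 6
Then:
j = -9/10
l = 21/10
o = 16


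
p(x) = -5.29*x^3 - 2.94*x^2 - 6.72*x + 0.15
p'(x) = -15.87*x^2 - 5.88*x - 6.72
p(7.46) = -2409.80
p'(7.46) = -933.78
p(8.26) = -3237.18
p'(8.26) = -1138.06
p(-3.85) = 284.33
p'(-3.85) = -219.32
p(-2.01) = 44.74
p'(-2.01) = -59.02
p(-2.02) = 45.33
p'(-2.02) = -59.60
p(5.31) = -910.46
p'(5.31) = -485.41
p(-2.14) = 52.91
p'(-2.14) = -66.82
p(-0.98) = 8.89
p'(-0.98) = -16.20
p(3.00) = -189.30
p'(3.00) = -167.19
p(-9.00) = 3678.90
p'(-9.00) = -1239.27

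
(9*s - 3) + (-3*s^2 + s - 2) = -3*s^2 + 10*s - 5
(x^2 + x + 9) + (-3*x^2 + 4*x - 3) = -2*x^2 + 5*x + 6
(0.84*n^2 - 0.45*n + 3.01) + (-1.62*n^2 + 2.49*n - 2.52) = -0.78*n^2 + 2.04*n + 0.49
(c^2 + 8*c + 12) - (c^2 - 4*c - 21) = 12*c + 33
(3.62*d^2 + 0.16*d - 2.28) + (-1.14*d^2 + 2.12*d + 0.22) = 2.48*d^2 + 2.28*d - 2.06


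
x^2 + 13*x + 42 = (x + 6)*(x + 7)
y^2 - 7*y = y*(y - 7)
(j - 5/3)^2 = j^2 - 10*j/3 + 25/9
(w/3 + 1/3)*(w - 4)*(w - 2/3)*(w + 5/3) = w^4/3 - 2*w^3/3 - 73*w^2/27 - 2*w/9 + 40/27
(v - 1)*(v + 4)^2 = v^3 + 7*v^2 + 8*v - 16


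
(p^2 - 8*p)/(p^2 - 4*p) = (p - 8)/(p - 4)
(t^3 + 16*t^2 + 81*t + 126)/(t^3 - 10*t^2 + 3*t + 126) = (t^2 + 13*t + 42)/(t^2 - 13*t + 42)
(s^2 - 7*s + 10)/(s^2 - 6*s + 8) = (s - 5)/(s - 4)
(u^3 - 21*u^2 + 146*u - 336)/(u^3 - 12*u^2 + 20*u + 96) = (u - 7)/(u + 2)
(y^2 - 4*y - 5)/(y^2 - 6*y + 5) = (y + 1)/(y - 1)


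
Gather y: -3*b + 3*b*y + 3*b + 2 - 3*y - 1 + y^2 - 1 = y^2 + y*(3*b - 3)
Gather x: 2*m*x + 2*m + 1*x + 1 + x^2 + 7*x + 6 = 2*m + x^2 + x*(2*m + 8) + 7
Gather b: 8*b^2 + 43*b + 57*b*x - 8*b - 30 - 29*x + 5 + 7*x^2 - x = 8*b^2 + b*(57*x + 35) + 7*x^2 - 30*x - 25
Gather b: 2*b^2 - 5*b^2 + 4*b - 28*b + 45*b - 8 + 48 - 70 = -3*b^2 + 21*b - 30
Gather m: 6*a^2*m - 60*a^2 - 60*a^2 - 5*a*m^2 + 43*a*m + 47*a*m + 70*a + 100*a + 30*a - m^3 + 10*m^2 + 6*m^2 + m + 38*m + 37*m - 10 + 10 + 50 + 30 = -120*a^2 + 200*a - m^3 + m^2*(16 - 5*a) + m*(6*a^2 + 90*a + 76) + 80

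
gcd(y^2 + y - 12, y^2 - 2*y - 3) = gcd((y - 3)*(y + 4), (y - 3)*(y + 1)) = y - 3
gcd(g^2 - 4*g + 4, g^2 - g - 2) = g - 2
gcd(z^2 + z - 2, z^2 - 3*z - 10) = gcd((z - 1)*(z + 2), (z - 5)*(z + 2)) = z + 2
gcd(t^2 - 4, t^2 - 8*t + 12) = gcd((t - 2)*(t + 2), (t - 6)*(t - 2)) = t - 2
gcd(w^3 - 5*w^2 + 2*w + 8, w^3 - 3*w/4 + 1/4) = w + 1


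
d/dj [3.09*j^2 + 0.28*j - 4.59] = 6.18*j + 0.28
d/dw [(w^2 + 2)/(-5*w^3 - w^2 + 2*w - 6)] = (5*w^4 + 32*w^2 - 8*w - 4)/(25*w^6 + 10*w^5 - 19*w^4 + 56*w^3 + 16*w^2 - 24*w + 36)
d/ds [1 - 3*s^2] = -6*s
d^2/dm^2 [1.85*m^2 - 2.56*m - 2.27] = 3.70000000000000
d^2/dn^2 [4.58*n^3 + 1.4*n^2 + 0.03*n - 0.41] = 27.48*n + 2.8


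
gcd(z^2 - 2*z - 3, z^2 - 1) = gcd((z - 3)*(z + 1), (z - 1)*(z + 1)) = z + 1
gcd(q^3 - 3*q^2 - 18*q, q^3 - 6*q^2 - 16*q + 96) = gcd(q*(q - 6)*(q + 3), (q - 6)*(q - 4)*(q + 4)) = q - 6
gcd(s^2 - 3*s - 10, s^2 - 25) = s - 5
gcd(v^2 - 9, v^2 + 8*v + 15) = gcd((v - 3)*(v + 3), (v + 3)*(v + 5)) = v + 3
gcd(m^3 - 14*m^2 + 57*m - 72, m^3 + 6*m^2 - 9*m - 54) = m - 3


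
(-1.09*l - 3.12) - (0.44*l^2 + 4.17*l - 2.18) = -0.44*l^2 - 5.26*l - 0.94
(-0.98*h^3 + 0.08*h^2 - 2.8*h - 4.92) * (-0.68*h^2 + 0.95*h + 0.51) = 0.6664*h^5 - 0.9854*h^4 + 1.4802*h^3 + 0.7264*h^2 - 6.102*h - 2.5092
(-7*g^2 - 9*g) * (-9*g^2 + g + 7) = 63*g^4 + 74*g^3 - 58*g^2 - 63*g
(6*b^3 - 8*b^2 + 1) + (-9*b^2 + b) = 6*b^3 - 17*b^2 + b + 1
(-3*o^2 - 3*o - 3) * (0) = 0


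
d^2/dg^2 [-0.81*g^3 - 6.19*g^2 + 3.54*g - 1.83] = -4.86*g - 12.38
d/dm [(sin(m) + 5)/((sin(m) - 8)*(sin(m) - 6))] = (-10*sin(m) + cos(m)^2 + 117)*cos(m)/((sin(m) - 8)^2*(sin(m) - 6)^2)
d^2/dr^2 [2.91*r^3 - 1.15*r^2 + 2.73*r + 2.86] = 17.46*r - 2.3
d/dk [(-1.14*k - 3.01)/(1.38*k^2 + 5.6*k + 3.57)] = (1.5732*k^2 + 8.3076*k + 12.7862)/(1.9044*k^4 + 15.456*k^3 + 41.2132*k^2 + 39.984*k + 12.7449)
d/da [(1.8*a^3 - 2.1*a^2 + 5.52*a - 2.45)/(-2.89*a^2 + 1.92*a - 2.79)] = (-5.202*a^4 + 6.912*a^3 - 3.1452*a^2 - 2.443*a - 10.6968)/(8.3521*a^4 - 11.0976*a^3 + 19.8126*a^2 - 10.7136*a + 7.7841)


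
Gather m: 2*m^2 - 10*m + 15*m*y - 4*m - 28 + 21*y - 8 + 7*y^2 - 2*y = 2*m^2 + m*(15*y - 14) + 7*y^2 + 19*y - 36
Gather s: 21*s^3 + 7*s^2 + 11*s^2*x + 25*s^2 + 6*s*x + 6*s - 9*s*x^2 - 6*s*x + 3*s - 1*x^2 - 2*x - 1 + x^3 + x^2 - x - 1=21*s^3 + s^2*(11*x + 32) + s*(9 - 9*x^2) + x^3 - 3*x - 2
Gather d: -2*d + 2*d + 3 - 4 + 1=0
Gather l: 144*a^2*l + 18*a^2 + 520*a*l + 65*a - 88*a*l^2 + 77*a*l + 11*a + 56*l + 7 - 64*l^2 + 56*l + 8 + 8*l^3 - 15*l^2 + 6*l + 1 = 18*a^2 + 76*a + 8*l^3 + l^2*(-88*a - 79) + l*(144*a^2 + 597*a + 118) + 16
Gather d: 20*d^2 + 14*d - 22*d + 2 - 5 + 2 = 20*d^2 - 8*d - 1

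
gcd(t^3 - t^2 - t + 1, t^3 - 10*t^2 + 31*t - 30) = 1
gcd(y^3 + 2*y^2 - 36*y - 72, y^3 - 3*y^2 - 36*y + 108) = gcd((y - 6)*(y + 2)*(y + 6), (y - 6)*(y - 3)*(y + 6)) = y^2 - 36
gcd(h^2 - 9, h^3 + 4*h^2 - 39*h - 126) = h + 3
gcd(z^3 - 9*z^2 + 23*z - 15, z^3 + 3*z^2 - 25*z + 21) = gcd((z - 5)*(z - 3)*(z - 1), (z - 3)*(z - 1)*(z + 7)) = z^2 - 4*z + 3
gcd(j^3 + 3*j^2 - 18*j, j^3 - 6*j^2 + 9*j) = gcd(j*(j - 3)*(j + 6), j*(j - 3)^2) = j^2 - 3*j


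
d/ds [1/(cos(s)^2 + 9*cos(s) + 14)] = (2*cos(s) + 9)*sin(s)/(cos(s)^2 + 9*cos(s) + 14)^2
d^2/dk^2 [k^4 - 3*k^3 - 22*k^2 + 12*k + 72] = 12*k^2 - 18*k - 44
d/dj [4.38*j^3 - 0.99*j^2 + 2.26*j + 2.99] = 13.14*j^2 - 1.98*j + 2.26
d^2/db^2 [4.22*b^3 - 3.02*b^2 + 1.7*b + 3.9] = 25.32*b - 6.04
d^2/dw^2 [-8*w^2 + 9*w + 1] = -16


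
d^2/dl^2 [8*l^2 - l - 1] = 16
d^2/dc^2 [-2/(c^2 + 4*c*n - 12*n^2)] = 4*(c^2 + 4*c*n - 12*n^2 - 4*(c + 2*n)^2)/(c^2 + 4*c*n - 12*n^2)^3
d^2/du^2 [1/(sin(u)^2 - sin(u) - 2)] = (-4*sin(u)^3 + 7*sin(u)^2 - 10*sin(u) + 6)/((sin(u) - 2)^3*(sin(u) + 1)^2)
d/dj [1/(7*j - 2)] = -7/(7*j - 2)^2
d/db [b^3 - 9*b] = 3*b^2 - 9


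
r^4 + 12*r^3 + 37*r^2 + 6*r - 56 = (r - 1)*(r + 2)*(r + 4)*(r + 7)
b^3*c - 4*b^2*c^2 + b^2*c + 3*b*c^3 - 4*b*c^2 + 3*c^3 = (b - 3*c)*(b - c)*(b*c + c)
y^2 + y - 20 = (y - 4)*(y + 5)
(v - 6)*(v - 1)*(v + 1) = v^3 - 6*v^2 - v + 6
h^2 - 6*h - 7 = (h - 7)*(h + 1)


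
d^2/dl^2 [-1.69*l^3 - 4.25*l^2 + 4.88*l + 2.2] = -10.14*l - 8.5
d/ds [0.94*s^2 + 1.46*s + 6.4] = 1.88*s + 1.46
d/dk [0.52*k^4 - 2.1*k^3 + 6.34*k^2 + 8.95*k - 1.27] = 2.08*k^3 - 6.3*k^2 + 12.68*k + 8.95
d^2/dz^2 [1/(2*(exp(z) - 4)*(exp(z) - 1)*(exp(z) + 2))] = 3*(3*exp(5*z) - 11*exp(4*z) + 8*exp(3*z) - 6*exp(2*z) + 44*exp(z) + 16)*exp(z)/(2*(exp(9*z) - 9*exp(8*z) + 9*exp(7*z) + 105*exp(6*z) - 198*exp(5*z) - 396*exp(4*z) + 840*exp(3*z) + 288*exp(2*z) - 1152*exp(z) + 512))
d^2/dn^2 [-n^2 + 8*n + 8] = -2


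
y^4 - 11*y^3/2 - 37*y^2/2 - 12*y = y*(y - 8)*(y + 1)*(y + 3/2)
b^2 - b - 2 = (b - 2)*(b + 1)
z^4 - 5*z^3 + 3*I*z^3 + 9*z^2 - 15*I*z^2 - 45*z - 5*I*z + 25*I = (z - 5)*(z - I)^2*(z + 5*I)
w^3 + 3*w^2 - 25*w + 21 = (w - 3)*(w - 1)*(w + 7)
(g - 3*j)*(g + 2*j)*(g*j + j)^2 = g^4*j^2 - g^3*j^3 + 2*g^3*j^2 - 6*g^2*j^4 - 2*g^2*j^3 + g^2*j^2 - 12*g*j^4 - g*j^3 - 6*j^4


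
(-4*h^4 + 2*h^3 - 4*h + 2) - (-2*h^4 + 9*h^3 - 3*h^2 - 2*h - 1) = -2*h^4 - 7*h^3 + 3*h^2 - 2*h + 3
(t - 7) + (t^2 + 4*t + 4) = t^2 + 5*t - 3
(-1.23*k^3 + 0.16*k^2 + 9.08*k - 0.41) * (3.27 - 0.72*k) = 0.8856*k^4 - 4.1373*k^3 - 6.0144*k^2 + 29.9868*k - 1.3407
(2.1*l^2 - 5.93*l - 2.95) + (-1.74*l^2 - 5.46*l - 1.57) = 0.36*l^2 - 11.39*l - 4.52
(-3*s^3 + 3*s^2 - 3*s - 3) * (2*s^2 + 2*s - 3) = -6*s^5 + 9*s^3 - 21*s^2 + 3*s + 9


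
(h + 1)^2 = h^2 + 2*h + 1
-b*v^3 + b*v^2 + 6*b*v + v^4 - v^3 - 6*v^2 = v*(-b + v)*(v - 3)*(v + 2)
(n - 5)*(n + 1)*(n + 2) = n^3 - 2*n^2 - 13*n - 10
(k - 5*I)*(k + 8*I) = k^2 + 3*I*k + 40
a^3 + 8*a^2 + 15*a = a*(a + 3)*(a + 5)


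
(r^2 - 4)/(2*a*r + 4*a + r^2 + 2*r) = (r - 2)/(2*a + r)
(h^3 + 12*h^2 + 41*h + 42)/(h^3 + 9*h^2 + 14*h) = (h + 3)/h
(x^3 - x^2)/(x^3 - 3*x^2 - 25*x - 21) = x^2*(1 - x)/(-x^3 + 3*x^2 + 25*x + 21)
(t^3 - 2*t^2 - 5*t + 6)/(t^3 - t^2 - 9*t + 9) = (t + 2)/(t + 3)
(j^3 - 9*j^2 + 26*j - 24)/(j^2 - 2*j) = j - 7 + 12/j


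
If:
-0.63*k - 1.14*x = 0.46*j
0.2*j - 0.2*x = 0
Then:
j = x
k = -2.53968253968254*x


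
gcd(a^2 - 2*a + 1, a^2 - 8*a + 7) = a - 1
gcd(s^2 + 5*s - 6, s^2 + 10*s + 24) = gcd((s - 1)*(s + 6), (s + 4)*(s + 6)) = s + 6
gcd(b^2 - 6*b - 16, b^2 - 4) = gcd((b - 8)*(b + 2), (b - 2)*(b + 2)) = b + 2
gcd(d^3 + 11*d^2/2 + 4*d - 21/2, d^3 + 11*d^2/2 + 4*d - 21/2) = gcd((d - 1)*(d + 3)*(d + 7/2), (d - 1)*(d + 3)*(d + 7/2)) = d^3 + 11*d^2/2 + 4*d - 21/2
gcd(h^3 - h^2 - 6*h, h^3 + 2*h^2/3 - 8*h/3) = h^2 + 2*h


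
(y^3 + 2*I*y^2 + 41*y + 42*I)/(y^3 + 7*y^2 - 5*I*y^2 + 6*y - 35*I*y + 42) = (y + 7*I)/(y + 7)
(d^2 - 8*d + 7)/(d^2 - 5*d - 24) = (-d^2 + 8*d - 7)/(-d^2 + 5*d + 24)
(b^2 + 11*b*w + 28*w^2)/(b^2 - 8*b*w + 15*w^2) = (b^2 + 11*b*w + 28*w^2)/(b^2 - 8*b*w + 15*w^2)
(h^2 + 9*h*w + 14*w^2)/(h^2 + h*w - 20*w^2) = (h^2 + 9*h*w + 14*w^2)/(h^2 + h*w - 20*w^2)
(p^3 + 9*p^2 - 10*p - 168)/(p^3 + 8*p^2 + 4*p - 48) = (p^2 + 3*p - 28)/(p^2 + 2*p - 8)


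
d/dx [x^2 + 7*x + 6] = 2*x + 7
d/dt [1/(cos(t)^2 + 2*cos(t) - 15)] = 2*(cos(t) + 1)*sin(t)/(cos(t)^2 + 2*cos(t) - 15)^2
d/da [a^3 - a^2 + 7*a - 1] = 3*a^2 - 2*a + 7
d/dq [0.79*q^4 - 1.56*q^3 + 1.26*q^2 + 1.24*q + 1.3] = 3.16*q^3 - 4.68*q^2 + 2.52*q + 1.24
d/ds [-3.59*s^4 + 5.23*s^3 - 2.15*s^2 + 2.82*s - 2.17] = -14.36*s^3 + 15.69*s^2 - 4.3*s + 2.82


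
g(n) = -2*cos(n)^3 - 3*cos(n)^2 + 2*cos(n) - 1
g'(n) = 6*sin(n)*cos(n)^2 + 6*sin(n)*cos(n) - 2*sin(n) = 2*(3*cos(n)^2 + 3*cos(n) - 1)*sin(n)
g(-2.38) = -3.26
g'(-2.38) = 2.21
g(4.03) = -2.95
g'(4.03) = 2.64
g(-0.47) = -3.02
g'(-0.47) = -3.68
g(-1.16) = -0.81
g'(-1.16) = -1.24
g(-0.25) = -3.70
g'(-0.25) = -2.34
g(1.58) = -1.02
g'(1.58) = -2.05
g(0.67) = -2.24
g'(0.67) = 3.97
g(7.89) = -1.08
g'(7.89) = -2.21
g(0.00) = -4.00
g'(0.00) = 0.00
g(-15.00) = -3.37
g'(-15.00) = 2.01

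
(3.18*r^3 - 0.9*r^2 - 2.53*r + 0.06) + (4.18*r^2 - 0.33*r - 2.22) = 3.18*r^3 + 3.28*r^2 - 2.86*r - 2.16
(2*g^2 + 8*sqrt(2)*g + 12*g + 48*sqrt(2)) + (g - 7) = 2*g^2 + 8*sqrt(2)*g + 13*g - 7 + 48*sqrt(2)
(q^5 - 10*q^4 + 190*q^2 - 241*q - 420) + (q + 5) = q^5 - 10*q^4 + 190*q^2 - 240*q - 415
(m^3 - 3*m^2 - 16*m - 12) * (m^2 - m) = m^5 - 4*m^4 - 13*m^3 + 4*m^2 + 12*m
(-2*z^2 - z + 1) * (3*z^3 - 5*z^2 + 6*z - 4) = -6*z^5 + 7*z^4 - 4*z^3 - 3*z^2 + 10*z - 4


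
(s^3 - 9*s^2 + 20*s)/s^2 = s - 9 + 20/s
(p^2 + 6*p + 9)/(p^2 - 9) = (p + 3)/(p - 3)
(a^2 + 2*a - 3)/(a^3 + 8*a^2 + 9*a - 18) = 1/(a + 6)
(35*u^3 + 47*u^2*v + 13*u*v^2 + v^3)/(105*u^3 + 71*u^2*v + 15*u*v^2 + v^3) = (u + v)/(3*u + v)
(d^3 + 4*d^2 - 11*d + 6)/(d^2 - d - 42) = (d^2 - 2*d + 1)/(d - 7)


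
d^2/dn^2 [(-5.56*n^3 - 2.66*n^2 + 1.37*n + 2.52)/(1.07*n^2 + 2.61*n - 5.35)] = (-5.6843418860808e-14*n^4 - 121.412802*n^3 + 391.770228*n^2 - 865.565586*n - 50.827246)/(1.225043*n^6 + 8.964567*n^5 + 3.491196*n^4 - 71.866089*n^3 - 17.45598*n^2 + 224.114175*n - 153.130375)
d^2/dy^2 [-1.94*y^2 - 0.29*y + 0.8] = -3.88000000000000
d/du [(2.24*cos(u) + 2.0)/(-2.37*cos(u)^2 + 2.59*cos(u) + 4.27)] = (5.3088*sin(u)^2 - 9.48*cos(u) - 9.6936)*sin(u)/(-2.37*cos(u)^2 + 2.59*cos(u) + 4.27)^2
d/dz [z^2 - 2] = 2*z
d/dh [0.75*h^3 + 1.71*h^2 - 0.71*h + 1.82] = 2.25*h^2 + 3.42*h - 0.71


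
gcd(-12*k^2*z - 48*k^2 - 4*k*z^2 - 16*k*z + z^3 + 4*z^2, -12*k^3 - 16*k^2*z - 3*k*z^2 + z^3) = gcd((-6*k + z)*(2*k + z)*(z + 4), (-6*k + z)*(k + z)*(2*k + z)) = -12*k^2 - 4*k*z + z^2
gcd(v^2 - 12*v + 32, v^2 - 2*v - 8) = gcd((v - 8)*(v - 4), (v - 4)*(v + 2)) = v - 4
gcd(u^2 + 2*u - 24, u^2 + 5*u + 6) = 1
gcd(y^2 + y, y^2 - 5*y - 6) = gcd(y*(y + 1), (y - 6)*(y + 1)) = y + 1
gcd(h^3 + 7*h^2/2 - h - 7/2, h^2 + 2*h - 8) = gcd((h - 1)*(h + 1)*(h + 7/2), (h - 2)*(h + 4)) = 1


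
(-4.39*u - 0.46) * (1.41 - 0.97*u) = 4.2583*u^2 - 5.7437*u - 0.6486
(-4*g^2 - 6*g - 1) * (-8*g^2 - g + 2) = 32*g^4 + 52*g^3 + 6*g^2 - 11*g - 2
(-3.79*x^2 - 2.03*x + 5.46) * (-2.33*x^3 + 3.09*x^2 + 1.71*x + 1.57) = 8.8307*x^5 - 6.9812*x^4 - 25.4754*x^3 + 7.4498*x^2 + 6.1495*x + 8.5722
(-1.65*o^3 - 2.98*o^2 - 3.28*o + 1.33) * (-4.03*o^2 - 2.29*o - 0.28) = 6.6495*o^5 + 15.7879*o^4 + 20.5046*o^3 + 2.9857*o^2 - 2.1273*o - 0.3724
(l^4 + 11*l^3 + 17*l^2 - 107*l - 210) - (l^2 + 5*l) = l^4 + 11*l^3 + 16*l^2 - 112*l - 210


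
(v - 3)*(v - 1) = v^2 - 4*v + 3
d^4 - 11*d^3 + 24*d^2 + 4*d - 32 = (d - 8)*(d - 2)^2*(d + 1)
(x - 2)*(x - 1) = x^2 - 3*x + 2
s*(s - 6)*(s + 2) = s^3 - 4*s^2 - 12*s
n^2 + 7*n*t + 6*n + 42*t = (n + 6)*(n + 7*t)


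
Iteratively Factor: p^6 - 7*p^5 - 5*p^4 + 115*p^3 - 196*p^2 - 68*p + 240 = (p + 4)*(p^5 - 11*p^4 + 39*p^3 - 41*p^2 - 32*p + 60) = (p - 2)*(p + 4)*(p^4 - 9*p^3 + 21*p^2 + p - 30) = (p - 5)*(p - 2)*(p + 4)*(p^3 - 4*p^2 + p + 6) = (p - 5)*(p - 2)^2*(p + 4)*(p^2 - 2*p - 3) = (p - 5)*(p - 2)^2*(p + 1)*(p + 4)*(p - 3)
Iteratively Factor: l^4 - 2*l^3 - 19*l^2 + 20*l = (l - 5)*(l^3 + 3*l^2 - 4*l) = (l - 5)*(l - 1)*(l^2 + 4*l) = l*(l - 5)*(l - 1)*(l + 4)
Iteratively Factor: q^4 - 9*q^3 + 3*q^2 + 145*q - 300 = (q - 5)*(q^3 - 4*q^2 - 17*q + 60) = (q - 5)^2*(q^2 + q - 12) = (q - 5)^2*(q + 4)*(q - 3)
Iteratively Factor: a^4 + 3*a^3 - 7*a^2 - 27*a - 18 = (a + 2)*(a^3 + a^2 - 9*a - 9) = (a + 1)*(a + 2)*(a^2 - 9) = (a - 3)*(a + 1)*(a + 2)*(a + 3)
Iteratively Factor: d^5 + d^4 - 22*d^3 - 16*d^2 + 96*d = (d + 4)*(d^4 - 3*d^3 - 10*d^2 + 24*d) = d*(d + 4)*(d^3 - 3*d^2 - 10*d + 24) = d*(d + 3)*(d + 4)*(d^2 - 6*d + 8) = d*(d - 4)*(d + 3)*(d + 4)*(d - 2)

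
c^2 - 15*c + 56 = (c - 8)*(c - 7)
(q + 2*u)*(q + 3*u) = q^2 + 5*q*u + 6*u^2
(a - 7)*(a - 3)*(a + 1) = a^3 - 9*a^2 + 11*a + 21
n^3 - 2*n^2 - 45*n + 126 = (n - 6)*(n - 3)*(n + 7)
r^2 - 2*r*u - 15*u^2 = (r - 5*u)*(r + 3*u)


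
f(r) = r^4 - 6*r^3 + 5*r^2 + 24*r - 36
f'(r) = 4*r^3 - 18*r^2 + 10*r + 24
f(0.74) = -17.63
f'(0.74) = 23.16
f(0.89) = -14.28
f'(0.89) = 21.46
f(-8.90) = 10650.49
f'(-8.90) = -4310.66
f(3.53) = 2.38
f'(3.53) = 10.95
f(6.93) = 679.96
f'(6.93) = 560.10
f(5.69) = 205.33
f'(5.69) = 235.01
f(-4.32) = 785.65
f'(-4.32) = -677.61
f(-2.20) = 22.71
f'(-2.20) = -127.71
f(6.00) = 288.00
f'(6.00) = 300.00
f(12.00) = 11340.00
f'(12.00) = 4464.00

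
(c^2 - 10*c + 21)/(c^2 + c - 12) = (c - 7)/(c + 4)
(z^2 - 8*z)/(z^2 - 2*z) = (z - 8)/(z - 2)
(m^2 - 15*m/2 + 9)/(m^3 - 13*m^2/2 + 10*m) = (2*m^2 - 15*m + 18)/(m*(2*m^2 - 13*m + 20))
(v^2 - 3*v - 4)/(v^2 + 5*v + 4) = (v - 4)/(v + 4)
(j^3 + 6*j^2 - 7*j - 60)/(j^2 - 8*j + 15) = (j^2 + 9*j + 20)/(j - 5)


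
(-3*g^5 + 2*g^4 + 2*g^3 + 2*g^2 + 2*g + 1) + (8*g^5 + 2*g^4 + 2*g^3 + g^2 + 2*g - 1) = 5*g^5 + 4*g^4 + 4*g^3 + 3*g^2 + 4*g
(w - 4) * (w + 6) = w^2 + 2*w - 24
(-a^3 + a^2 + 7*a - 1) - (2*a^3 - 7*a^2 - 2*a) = -3*a^3 + 8*a^2 + 9*a - 1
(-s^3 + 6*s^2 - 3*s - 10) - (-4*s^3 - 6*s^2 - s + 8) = 3*s^3 + 12*s^2 - 2*s - 18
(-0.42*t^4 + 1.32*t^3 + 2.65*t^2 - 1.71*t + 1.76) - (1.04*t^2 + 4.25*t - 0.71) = -0.42*t^4 + 1.32*t^3 + 1.61*t^2 - 5.96*t + 2.47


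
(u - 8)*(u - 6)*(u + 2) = u^3 - 12*u^2 + 20*u + 96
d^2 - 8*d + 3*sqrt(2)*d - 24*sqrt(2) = (d - 8)*(d + 3*sqrt(2))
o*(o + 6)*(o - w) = o^3 - o^2*w + 6*o^2 - 6*o*w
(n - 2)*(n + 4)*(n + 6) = n^3 + 8*n^2 + 4*n - 48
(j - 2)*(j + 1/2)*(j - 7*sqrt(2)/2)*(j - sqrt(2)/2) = j^4 - 4*sqrt(2)*j^3 - 3*j^3/2 + 5*j^2/2 + 6*sqrt(2)*j^2 - 21*j/4 + 4*sqrt(2)*j - 7/2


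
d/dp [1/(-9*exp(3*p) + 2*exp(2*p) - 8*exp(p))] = (27*exp(2*p) - 4*exp(p) + 8)*exp(-p)/(9*exp(2*p) - 2*exp(p) + 8)^2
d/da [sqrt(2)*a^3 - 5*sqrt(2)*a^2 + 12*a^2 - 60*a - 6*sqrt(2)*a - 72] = 3*sqrt(2)*a^2 - 10*sqrt(2)*a + 24*a - 60 - 6*sqrt(2)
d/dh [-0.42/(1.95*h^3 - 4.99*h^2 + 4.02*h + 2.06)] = (2.457*h^2 - 4.1916*h + 1.6884)/(1.95*h^3 - 4.99*h^2 + 4.02*h + 2.06)^2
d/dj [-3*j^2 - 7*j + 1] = -6*j - 7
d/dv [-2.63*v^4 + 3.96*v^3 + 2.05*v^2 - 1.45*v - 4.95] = -10.52*v^3 + 11.88*v^2 + 4.1*v - 1.45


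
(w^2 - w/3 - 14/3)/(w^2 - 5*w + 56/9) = 3*(w + 2)/(3*w - 8)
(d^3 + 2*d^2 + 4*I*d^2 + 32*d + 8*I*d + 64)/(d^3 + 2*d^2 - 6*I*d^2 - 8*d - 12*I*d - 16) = (d + 8*I)/(d - 2*I)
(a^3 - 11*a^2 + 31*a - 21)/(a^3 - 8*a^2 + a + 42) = (a - 1)/(a + 2)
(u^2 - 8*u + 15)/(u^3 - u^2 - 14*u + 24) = (u - 5)/(u^2 + 2*u - 8)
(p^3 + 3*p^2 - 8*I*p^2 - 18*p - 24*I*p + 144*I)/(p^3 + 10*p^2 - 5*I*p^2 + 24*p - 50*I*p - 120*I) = (p^2 - p*(3 + 8*I) + 24*I)/(p^2 + p*(4 - 5*I) - 20*I)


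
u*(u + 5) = u^2 + 5*u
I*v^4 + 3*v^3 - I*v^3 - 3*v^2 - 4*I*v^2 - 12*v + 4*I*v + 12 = (v - 2)*(v + 2)*(v - 3*I)*(I*v - I)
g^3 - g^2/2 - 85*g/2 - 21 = (g - 7)*(g + 1/2)*(g + 6)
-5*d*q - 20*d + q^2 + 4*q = (-5*d + q)*(q + 4)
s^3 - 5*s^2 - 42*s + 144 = (s - 8)*(s - 3)*(s + 6)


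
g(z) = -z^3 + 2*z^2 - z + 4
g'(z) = -3*z^2 + 4*z - 1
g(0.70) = 3.94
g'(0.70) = 0.33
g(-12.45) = 2256.24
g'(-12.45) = -515.81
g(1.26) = 3.91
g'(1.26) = -0.72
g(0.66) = 3.92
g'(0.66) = 0.33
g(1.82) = 2.78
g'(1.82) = -3.66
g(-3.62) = 81.27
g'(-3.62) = -54.79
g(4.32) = -43.62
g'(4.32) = -39.71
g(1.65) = 3.30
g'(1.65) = -2.57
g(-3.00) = 52.00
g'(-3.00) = -40.00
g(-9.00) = 904.00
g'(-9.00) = -280.00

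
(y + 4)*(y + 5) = y^2 + 9*y + 20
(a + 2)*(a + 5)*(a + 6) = a^3 + 13*a^2 + 52*a + 60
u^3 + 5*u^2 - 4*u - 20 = (u - 2)*(u + 2)*(u + 5)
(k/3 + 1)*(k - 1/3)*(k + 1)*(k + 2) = k^4/3 + 17*k^3/9 + 3*k^2 + 7*k/9 - 2/3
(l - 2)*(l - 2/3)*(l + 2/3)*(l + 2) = l^4 - 40*l^2/9 + 16/9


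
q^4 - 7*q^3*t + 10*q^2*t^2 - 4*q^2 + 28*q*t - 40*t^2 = (q - 2)*(q + 2)*(q - 5*t)*(q - 2*t)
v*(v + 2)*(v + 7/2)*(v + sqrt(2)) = v^4 + sqrt(2)*v^3 + 11*v^3/2 + 7*v^2 + 11*sqrt(2)*v^2/2 + 7*sqrt(2)*v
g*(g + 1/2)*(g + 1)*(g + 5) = g^4 + 13*g^3/2 + 8*g^2 + 5*g/2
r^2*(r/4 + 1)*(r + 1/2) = r^4/4 + 9*r^3/8 + r^2/2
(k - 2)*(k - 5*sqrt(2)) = k^2 - 5*sqrt(2)*k - 2*k + 10*sqrt(2)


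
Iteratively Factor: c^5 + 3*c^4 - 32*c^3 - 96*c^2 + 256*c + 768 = (c + 3)*(c^4 - 32*c^2 + 256) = (c - 4)*(c + 3)*(c^3 + 4*c^2 - 16*c - 64) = (c - 4)^2*(c + 3)*(c^2 + 8*c + 16) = (c - 4)^2*(c + 3)*(c + 4)*(c + 4)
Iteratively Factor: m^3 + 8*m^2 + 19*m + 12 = (m + 4)*(m^2 + 4*m + 3) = (m + 3)*(m + 4)*(m + 1)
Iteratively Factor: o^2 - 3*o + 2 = (o - 2)*(o - 1)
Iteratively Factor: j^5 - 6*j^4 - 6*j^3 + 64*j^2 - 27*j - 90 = (j - 3)*(j^4 - 3*j^3 - 15*j^2 + 19*j + 30) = (j - 3)*(j + 3)*(j^3 - 6*j^2 + 3*j + 10) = (j - 3)*(j - 2)*(j + 3)*(j^2 - 4*j - 5) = (j - 5)*(j - 3)*(j - 2)*(j + 3)*(j + 1)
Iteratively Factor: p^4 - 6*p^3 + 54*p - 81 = (p + 3)*(p^3 - 9*p^2 + 27*p - 27) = (p - 3)*(p + 3)*(p^2 - 6*p + 9) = (p - 3)^2*(p + 3)*(p - 3)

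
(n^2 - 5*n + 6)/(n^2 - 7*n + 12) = (n - 2)/(n - 4)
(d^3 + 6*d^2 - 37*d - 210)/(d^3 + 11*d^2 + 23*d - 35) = (d - 6)/(d - 1)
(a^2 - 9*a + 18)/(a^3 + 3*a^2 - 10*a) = (a^2 - 9*a + 18)/(a*(a^2 + 3*a - 10))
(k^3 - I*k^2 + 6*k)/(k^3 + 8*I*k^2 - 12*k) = (k - 3*I)/(k + 6*I)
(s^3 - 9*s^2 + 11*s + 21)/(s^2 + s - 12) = (s^2 - 6*s - 7)/(s + 4)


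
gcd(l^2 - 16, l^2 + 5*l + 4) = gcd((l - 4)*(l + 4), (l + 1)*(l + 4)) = l + 4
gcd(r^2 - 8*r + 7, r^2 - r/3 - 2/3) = r - 1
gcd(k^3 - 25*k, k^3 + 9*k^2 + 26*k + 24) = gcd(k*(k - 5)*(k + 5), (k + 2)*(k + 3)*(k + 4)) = 1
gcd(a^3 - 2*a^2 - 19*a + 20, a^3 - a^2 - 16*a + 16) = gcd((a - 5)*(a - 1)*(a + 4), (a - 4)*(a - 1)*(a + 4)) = a^2 + 3*a - 4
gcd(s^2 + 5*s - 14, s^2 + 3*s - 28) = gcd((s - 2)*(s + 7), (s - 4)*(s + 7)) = s + 7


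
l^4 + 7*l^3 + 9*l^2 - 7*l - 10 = (l - 1)*(l + 1)*(l + 2)*(l + 5)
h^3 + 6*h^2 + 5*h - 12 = (h - 1)*(h + 3)*(h + 4)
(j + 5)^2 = j^2 + 10*j + 25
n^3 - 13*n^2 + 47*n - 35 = (n - 7)*(n - 5)*(n - 1)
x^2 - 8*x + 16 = (x - 4)^2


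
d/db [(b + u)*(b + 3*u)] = 2*b + 4*u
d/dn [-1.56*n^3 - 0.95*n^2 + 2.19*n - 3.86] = -4.68*n^2 - 1.9*n + 2.19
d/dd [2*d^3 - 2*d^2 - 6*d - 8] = 6*d^2 - 4*d - 6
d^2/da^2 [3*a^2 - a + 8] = 6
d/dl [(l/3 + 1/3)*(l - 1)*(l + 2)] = l^2 + 4*l/3 - 1/3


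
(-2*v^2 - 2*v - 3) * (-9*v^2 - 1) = 18*v^4 + 18*v^3 + 29*v^2 + 2*v + 3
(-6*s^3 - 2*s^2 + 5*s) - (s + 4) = -6*s^3 - 2*s^2 + 4*s - 4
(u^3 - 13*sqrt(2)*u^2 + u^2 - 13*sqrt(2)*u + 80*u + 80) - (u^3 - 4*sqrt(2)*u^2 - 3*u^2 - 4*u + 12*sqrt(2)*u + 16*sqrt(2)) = -9*sqrt(2)*u^2 + 4*u^2 - 25*sqrt(2)*u + 84*u - 16*sqrt(2) + 80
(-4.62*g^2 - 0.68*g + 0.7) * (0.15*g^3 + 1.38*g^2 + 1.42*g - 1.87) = -0.693*g^5 - 6.4776*g^4 - 7.3938*g^3 + 8.6398*g^2 + 2.2656*g - 1.309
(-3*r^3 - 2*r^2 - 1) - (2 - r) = -3*r^3 - 2*r^2 + r - 3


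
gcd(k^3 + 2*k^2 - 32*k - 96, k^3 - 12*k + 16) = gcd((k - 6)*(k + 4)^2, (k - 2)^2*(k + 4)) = k + 4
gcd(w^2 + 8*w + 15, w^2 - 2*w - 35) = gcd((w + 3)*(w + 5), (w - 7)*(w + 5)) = w + 5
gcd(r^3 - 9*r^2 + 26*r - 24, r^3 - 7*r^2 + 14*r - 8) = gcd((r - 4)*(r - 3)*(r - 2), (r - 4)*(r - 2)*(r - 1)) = r^2 - 6*r + 8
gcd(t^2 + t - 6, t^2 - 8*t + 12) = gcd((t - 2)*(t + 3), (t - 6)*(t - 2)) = t - 2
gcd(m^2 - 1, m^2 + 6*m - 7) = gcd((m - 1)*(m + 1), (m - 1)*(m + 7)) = m - 1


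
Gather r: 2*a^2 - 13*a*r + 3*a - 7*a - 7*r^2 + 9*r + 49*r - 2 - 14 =2*a^2 - 4*a - 7*r^2 + r*(58 - 13*a) - 16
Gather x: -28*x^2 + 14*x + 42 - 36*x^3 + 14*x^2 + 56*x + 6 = -36*x^3 - 14*x^2 + 70*x + 48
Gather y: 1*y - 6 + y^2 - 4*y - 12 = y^2 - 3*y - 18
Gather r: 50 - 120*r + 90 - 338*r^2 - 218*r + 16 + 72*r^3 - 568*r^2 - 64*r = 72*r^3 - 906*r^2 - 402*r + 156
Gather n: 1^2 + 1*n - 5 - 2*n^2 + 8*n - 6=-2*n^2 + 9*n - 10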